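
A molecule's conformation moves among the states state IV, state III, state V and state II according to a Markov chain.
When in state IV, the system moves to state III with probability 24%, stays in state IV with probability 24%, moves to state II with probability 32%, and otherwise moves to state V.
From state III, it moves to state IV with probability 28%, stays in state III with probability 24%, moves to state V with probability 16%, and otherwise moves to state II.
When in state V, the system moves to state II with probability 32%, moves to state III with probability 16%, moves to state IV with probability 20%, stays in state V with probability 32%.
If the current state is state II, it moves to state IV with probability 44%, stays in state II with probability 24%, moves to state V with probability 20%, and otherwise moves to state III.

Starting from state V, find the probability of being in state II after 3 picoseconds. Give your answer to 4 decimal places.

0.2964

Propagate the distribution vector 3 picoseconds from state V.
After 0 picoseconds: (0.0000, 0.0000, 1.0000, 0.0000)
After 1 picosecond: (0.2000, 0.1600, 0.3200, 0.3200)
After 2 picoseconds: (0.2976, 0.1760, 0.2320, 0.2944)
After 3 picoseconds: (0.2966, 0.1861, 0.2208, 0.2964)
P(in state II after 3 picoseconds) = 0.2964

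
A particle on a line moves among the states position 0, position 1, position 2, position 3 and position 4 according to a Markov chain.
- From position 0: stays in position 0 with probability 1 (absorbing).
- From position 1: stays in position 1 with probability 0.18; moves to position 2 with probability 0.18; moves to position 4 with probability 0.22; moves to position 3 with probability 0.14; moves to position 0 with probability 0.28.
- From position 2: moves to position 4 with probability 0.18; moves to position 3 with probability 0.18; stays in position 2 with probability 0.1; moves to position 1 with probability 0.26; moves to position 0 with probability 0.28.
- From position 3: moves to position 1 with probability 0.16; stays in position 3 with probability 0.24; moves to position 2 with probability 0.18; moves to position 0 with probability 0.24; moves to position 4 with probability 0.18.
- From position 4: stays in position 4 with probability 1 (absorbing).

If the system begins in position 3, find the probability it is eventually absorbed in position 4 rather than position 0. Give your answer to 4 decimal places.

Let h(s) be the probability of absorption at position 4 starting from transient state s. Then h(position 4) = 1 and h(position 0) = 0. By first-step analysis:
h(position 1) = 0.28·0 + 0.18·h(position 1) + 0.18·h(position 2) + 0.14·h(position 3) + 0.22·1
h(position 2) = 0.28·0 + 0.26·h(position 1) + 0.1·h(position 2) + 0.18·h(position 3) + 0.18·1
h(position 3) = 0.24·0 + 0.16·h(position 1) + 0.18·h(position 2) + 0.24·h(position 3) + 0.18·1
Solving: h(position 1) = 0.4306, h(position 2) = 0.4093, h(position 3) = 0.4244.
Starting from position 3, the probability is 0.4244.

0.4244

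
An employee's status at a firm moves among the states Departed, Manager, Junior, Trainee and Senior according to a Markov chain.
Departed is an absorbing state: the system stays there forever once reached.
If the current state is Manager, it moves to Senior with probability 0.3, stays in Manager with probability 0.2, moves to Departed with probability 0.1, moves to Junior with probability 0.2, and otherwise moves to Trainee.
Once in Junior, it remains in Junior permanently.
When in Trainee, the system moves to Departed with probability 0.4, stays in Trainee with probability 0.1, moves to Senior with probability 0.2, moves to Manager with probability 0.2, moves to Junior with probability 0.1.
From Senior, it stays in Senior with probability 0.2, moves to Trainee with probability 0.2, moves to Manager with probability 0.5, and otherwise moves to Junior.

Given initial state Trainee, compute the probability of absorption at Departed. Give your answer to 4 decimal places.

0.6435

Let h(s) be the probability of absorption at Departed starting from transient state s. Then h(Departed) = 1 and h(Junior) = 0. By first-step analysis:
h(Manager) = 0.1·1 + 0.2·h(Manager) + 0.2·0 + 0.2·h(Trainee) + 0.3·h(Senior)
h(Trainee) = 0.4·1 + 0.2·h(Manager) + 0.1·0 + 0.1·h(Trainee) + 0.2·h(Senior)
h(Senior) = 0.5·h(Manager) + 0.1·0 + 0.2·h(Trainee) + 0.2·h(Senior)
Solving: h(Manager) = 0.4522, h(Trainee) = 0.6435, h(Senior) = 0.4435.
Starting from Trainee, the probability is 0.6435.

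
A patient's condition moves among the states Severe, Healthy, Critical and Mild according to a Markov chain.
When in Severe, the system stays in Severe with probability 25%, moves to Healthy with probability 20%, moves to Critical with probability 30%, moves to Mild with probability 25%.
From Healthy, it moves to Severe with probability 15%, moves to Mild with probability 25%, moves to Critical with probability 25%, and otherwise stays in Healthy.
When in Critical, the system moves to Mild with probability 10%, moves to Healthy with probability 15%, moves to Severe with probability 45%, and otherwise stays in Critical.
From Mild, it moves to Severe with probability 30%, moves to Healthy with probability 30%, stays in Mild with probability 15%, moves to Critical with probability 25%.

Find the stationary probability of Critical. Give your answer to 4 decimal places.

0.2785

Let the stationary distribution be π with π = πP and π_1 + π_2 + π_3 + π_4 = 1.
π_1 = 0.25·π_1 + 0.15·π_2 + 0.45·π_3 + 0.3·π_4
π_2 = 0.2·π_1 + 0.35·π_2 + 0.15·π_3 + 0.3·π_4
π_3 = 0.3·π_1 + 0.25·π_2 + 0.3·π_3 + 0.25·π_4
Solving with the normalization constraint gives π = (0.2910, 0.2412, 0.2785, 0.1893).
So the stationary probability of Critical is 0.2785.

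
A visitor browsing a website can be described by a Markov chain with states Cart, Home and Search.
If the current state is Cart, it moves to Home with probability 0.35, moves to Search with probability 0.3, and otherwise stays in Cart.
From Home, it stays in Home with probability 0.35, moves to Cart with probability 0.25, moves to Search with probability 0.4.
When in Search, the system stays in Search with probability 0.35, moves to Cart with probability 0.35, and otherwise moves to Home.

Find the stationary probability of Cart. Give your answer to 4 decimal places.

0.3168

Let the stationary distribution be π with π = πP and π_1 + π_2 + π_3 = 1.
π_1 = 0.35·π_1 + 0.25·π_2 + 0.35·π_3
π_2 = 0.35·π_1 + 0.35·π_2 + 0.3·π_3
Solving with the normalization constraint gives π = (0.3168, 0.3325, 0.3508).
So the stationary probability of Cart is 0.3168.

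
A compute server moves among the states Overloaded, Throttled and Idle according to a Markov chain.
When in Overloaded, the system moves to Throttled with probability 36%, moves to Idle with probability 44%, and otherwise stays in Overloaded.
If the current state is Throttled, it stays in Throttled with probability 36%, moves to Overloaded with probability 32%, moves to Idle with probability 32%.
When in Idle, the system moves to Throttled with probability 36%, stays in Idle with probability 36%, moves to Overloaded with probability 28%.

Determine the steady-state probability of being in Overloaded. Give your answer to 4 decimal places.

0.2726

Let the stationary distribution be π with π = πP and π_1 + π_2 + π_3 = 1.
π_1 = 0.2·π_1 + 0.32·π_2 + 0.28·π_3
π_2 = 0.36·π_1 + 0.36·π_2 + 0.36·π_3
Solving with the normalization constraint gives π = (0.2726, 0.3600, 0.3674).
So the stationary probability of Overloaded is 0.2726.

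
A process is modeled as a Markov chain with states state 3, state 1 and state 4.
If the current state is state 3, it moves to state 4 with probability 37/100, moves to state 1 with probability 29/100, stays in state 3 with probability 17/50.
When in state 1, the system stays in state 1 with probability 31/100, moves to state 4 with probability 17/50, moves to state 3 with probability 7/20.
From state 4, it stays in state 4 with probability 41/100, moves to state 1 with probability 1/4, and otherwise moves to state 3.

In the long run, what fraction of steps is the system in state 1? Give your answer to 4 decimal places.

Let the stationary distribution be π with π = πP and π_1 + π_2 + π_3 = 1.
π_1 = 0.34·π_1 + 0.35·π_2 + 0.34·π_3
π_2 = 0.29·π_1 + 0.31·π_2 + 0.25·π_3
Solving with the normalization constraint gives π = (0.3428, 0.2805, 0.3766).
So the stationary probability of state 1 is 0.2805.

0.2805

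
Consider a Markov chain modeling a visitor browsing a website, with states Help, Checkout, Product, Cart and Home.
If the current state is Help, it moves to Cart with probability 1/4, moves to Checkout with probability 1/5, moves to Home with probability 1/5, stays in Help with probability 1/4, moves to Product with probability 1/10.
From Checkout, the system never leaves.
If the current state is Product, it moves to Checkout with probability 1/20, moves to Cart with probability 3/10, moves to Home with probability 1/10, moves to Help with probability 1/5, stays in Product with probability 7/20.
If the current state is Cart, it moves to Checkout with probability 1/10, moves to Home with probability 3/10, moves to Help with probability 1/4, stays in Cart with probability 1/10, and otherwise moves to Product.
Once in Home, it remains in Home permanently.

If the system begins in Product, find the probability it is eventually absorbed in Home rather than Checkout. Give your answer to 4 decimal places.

Let h(s) be the probability of absorption at Home starting from transient state s. Then h(Home) = 1 and h(Checkout) = 0. By first-step analysis:
h(Help) = 0.25·h(Help) + 0.2·0 + 0.1·h(Product) + 0.25·h(Cart) + 0.2·1
h(Product) = 0.2·h(Help) + 0.05·0 + 0.35·h(Product) + 0.3·h(Cart) + 0.1·1
h(Cart) = 0.25·h(Help) + 0.1·0 + 0.25·h(Product) + 0.1·h(Cart) + 0.3·1
Solving: h(Help) = 0.5759, h(Product) = 0.6409, h(Cart) = 0.6713.
Starting from Product, the probability is 0.6409.

0.6409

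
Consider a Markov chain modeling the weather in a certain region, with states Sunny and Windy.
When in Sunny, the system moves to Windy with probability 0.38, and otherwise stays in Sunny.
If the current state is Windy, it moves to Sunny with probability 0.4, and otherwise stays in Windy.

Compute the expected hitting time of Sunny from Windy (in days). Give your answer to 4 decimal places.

Let t(s) be the expected number of days to first reach Sunny from state s, with t(Sunny) = 0. Conditioning on the first day:
t(Windy) = 1 + 0.6·t(Windy)
Solving: t(Windy) = 2.5000.
Expected days from Windy to Sunny: 2.5000.

2.5000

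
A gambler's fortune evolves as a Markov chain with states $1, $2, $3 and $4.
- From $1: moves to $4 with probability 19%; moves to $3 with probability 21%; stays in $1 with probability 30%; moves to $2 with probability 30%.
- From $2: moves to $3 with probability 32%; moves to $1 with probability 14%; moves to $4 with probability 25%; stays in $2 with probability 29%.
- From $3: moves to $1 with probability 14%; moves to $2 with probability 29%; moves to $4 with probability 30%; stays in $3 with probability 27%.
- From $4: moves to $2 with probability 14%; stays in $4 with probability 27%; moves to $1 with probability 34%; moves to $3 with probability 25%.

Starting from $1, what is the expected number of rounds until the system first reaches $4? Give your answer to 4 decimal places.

4.2367

Let t(s) be the expected number of rounds to first reach $4 from state s, with t($4) = 0. Conditioning on the first round:
t($1) = 1 + 0.3·t($1) + 0.3·t($2) + 0.21·t($3)
t($2) = 1 + 0.14·t($1) + 0.29·t($2) + 0.32·t($3)
t($3) = 1 + 0.14·t($1) + 0.29·t($2) + 0.27·t($3)
Solving: t($1) = 4.2367, t($2) = 3.9314, t($3) = 3.7441.
Expected rounds from $1 to $4: 4.2367.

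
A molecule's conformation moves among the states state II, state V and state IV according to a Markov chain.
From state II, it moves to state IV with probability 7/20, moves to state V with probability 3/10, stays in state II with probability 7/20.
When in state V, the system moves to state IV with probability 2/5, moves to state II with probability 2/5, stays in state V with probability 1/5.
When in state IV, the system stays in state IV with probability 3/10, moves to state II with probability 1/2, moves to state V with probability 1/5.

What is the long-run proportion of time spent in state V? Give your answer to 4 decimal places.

Let the stationary distribution be π with π = πP and π_1 + π_2 + π_3 = 1.
π_1 = 0.35·π_1 + 0.4·π_2 + 0.5·π_3
π_2 = 0.3·π_1 + 0.2·π_2 + 0.2·π_3
Solving with the normalization constraint gives π = (0.4138, 0.2414, 0.3448).
So the stationary probability of state V is 0.2414.

0.2414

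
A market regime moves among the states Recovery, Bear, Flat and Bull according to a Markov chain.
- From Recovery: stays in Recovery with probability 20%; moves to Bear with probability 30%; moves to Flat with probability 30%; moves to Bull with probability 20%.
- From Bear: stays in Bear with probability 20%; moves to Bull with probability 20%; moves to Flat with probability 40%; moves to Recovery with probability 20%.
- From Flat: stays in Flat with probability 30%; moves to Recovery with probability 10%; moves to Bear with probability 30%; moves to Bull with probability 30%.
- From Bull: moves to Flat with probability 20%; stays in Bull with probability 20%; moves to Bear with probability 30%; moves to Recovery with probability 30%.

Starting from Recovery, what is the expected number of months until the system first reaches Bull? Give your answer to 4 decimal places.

Let t(s) be the expected number of months to first reach Bull from state s, with t(Bull) = 0. Conditioning on the first month:
t(Recovery) = 1 + 0.2·t(Recovery) + 0.3·t(Bear) + 0.3·t(Flat)
t(Bear) = 1 + 0.2·t(Recovery) + 0.2·t(Bear) + 0.4·t(Flat)
t(Flat) = 1 + 0.1·t(Recovery) + 0.3·t(Bear) + 0.3·t(Flat)
Solving: t(Recovery) = 4.2969, t(Bear) = 4.2578, t(Flat) = 3.8672.
Expected months from Recovery to Bull: 4.2969.

4.2969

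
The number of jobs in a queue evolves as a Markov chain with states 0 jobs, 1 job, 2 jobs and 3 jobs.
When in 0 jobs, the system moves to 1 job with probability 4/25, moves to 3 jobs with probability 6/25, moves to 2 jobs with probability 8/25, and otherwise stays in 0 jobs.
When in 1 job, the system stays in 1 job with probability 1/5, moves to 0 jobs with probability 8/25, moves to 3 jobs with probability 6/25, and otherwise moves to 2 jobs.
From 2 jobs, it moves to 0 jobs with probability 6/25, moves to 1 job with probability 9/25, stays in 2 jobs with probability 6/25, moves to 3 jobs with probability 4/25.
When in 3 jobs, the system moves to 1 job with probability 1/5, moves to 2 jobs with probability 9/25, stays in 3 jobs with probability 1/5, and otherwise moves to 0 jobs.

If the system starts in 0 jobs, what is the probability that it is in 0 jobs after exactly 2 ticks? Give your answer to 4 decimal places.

Propagate the distribution vector 2 ticks from 0 jobs.
After 0 ticks: (1.0000, 0.0000, 0.0000, 0.0000)
After 1 tick: (0.2800, 0.1600, 0.3200, 0.2400)
After 2 ticks: (0.2640, 0.2400, 0.2912, 0.2048)
P(in 0 jobs after 2 ticks) = 0.2640

0.2640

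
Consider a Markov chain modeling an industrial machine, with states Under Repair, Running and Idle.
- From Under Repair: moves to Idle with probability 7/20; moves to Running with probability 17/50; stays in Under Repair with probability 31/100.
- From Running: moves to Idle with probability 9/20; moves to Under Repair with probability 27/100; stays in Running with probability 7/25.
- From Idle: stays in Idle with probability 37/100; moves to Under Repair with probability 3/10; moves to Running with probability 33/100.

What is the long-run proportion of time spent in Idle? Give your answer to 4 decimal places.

0.3895

Let the stationary distribution be π with π = πP and π_1 + π_2 + π_3 = 1.
π_1 = 0.31·π_1 + 0.27·π_2 + 0.3·π_3
π_2 = 0.34·π_1 + 0.28·π_2 + 0.33·π_3
Solving with the normalization constraint gives π = (0.2934, 0.3171, 0.3895).
So the stationary probability of Idle is 0.3895.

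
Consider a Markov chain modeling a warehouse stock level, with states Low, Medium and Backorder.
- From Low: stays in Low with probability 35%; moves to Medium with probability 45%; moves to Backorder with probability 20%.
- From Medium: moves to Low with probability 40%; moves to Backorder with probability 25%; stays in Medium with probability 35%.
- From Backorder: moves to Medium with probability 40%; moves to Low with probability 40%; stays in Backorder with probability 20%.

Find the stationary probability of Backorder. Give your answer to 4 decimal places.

Let the stationary distribution be π with π = πP and π_1 + π_2 + π_3 = 1.
π_1 = 0.35·π_1 + 0.4·π_2 + 0.4·π_3
π_2 = 0.45·π_1 + 0.35·π_2 + 0.4·π_3
Solving with the normalization constraint gives π = (0.3810, 0.3991, 0.2200).
So the stationary probability of Backorder is 0.2200.

0.2200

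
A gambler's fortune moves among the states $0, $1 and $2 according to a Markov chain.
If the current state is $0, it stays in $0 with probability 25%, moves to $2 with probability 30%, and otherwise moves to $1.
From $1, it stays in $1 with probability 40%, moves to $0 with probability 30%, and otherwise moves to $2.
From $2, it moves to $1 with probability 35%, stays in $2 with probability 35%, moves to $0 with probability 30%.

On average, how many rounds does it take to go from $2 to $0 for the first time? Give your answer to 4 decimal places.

Let t(s) be the expected number of rounds to first reach $0 from state s, with t($0) = 0. Conditioning on the first round:
t($1) = 1 + 0.4·t($1) + 0.3·t($2)
t($2) = 1 + 0.35·t($1) + 0.35·t($2)
Solving: t($1) = 3.3333, t($2) = 3.3333.
Expected rounds from $2 to $0: 3.3333.

3.3333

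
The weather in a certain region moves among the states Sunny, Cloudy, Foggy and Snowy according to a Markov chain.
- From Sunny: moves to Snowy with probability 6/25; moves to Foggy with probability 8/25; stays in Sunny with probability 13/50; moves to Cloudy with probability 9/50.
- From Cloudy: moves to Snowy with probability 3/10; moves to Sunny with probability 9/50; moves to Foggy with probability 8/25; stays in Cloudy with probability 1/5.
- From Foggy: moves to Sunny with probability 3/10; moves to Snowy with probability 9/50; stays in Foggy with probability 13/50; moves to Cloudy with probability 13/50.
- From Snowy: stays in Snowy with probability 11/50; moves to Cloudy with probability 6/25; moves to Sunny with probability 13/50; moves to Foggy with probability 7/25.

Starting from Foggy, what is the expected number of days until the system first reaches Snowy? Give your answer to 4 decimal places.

4.4883

Let t(s) be the expected number of days to first reach Snowy from state s, with t(Snowy) = 0. Conditioning on the first day:
t(Sunny) = 1 + 0.26·t(Sunny) + 0.18·t(Cloudy) + 0.32·t(Foggy)
t(Cloudy) = 1 + 0.18·t(Sunny) + 0.2·t(Cloudy) + 0.32·t(Foggy)
t(Foggy) = 1 + 0.3·t(Sunny) + 0.26·t(Cloudy) + 0.26·t(Foggy)
Solving: t(Sunny) = 4.2665, t(Cloudy) = 4.0053, t(Foggy) = 4.4883.
Expected days from Foggy to Snowy: 4.4883.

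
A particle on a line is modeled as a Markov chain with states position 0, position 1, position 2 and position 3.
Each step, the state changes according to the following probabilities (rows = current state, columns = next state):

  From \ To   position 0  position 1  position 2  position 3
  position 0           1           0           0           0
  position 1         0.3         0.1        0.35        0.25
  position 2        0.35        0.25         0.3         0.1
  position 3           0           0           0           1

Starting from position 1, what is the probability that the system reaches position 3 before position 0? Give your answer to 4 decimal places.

0.3871

Let h(s) be the probability of absorption at position 3 starting from transient state s. Then h(position 3) = 1 and h(position 0) = 0. By first-step analysis:
h(position 1) = 0.3·0 + 0.1·h(position 1) + 0.35·h(position 2) + 0.25·1
h(position 2) = 0.35·0 + 0.25·h(position 1) + 0.3·h(position 2) + 0.1·1
Solving: h(position 1) = 0.3871, h(position 2) = 0.2811.
Starting from position 1, the probability is 0.3871.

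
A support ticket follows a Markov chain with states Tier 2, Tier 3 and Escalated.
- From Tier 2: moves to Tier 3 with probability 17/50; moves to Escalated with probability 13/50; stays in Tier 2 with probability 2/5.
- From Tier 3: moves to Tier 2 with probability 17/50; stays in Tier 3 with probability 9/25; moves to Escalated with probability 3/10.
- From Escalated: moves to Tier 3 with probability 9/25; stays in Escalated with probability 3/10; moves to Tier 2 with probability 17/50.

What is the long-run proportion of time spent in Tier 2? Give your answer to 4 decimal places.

0.3617

Let the stationary distribution be π with π = πP and π_1 + π_2 + π_3 = 1.
π_1 = 0.4·π_1 + 0.34·π_2 + 0.34·π_3
π_2 = 0.34·π_1 + 0.36·π_2 + 0.36·π_3
Solving with the normalization constraint gives π = (0.3617, 0.3528, 0.2855).
So the stationary probability of Tier 2 is 0.3617.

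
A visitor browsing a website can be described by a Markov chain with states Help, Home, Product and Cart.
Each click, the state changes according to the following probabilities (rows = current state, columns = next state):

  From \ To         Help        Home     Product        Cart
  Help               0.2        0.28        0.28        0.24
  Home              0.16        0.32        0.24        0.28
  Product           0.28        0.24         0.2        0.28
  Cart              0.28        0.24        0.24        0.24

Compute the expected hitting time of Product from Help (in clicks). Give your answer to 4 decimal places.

3.8654

Let t(s) be the expected number of clicks to first reach Product from state s, with t(Product) = 0. Conditioning on the first click:
t(Help) = 1 + 0.2·t(Help) + 0.28·t(Home) + 0.24·t(Cart)
t(Home) = 1 + 0.16·t(Help) + 0.32·t(Home) + 0.28·t(Cart)
t(Cart) = 1 + 0.28·t(Help) + 0.24·t(Home) + 0.24·t(Cart)
Solving: t(Help) = 3.8654, t(Home) = 4.0327, t(Cart) = 4.0134.
Expected clicks from Help to Product: 3.8654.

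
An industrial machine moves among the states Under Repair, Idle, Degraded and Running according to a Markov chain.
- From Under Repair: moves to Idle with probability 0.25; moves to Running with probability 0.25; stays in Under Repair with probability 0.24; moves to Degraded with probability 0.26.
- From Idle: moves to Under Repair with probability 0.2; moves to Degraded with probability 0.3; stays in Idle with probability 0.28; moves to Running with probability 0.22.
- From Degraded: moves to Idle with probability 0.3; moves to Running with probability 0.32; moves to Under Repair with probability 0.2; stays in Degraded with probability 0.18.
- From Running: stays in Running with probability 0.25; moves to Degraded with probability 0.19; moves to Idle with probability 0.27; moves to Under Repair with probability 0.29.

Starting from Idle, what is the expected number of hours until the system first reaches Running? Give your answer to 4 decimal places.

3.9637

Let t(s) be the expected number of hours to first reach Running from state s, with t(Running) = 0. Conditioning on the first hour:
t(Under Repair) = 1 + 0.24·t(Under Repair) + 0.25·t(Idle) + 0.26·t(Degraded)
t(Idle) = 1 + 0.2·t(Under Repair) + 0.28·t(Idle) + 0.3·t(Degraded)
t(Degraded) = 1 + 0.2·t(Under Repair) + 0.3·t(Idle) + 0.18·t(Degraded)
Solving: t(Under Repair) = 3.8545, t(Idle) = 3.9637, t(Degraded) = 3.6098.
Expected hours from Idle to Running: 3.9637.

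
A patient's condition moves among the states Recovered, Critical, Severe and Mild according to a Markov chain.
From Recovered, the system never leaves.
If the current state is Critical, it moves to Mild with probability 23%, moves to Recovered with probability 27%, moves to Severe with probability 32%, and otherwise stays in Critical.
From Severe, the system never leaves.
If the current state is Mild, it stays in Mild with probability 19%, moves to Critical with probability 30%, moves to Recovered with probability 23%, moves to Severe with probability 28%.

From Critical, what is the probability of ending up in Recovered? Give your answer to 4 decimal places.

Let h(s) be the probability of absorption at Recovered starting from transient state s. Then h(Recovered) = 1 and h(Severe) = 0. By first-step analysis:
h(Critical) = 0.27·1 + 0.18·h(Critical) + 0.32·0 + 0.23·h(Mild)
h(Mild) = 0.23·1 + 0.3·h(Critical) + 0.28·0 + 0.19·h(Mild)
Solving: h(Critical) = 0.4563, h(Mild) = 0.4530.
Starting from Critical, the probability is 0.4563.

0.4563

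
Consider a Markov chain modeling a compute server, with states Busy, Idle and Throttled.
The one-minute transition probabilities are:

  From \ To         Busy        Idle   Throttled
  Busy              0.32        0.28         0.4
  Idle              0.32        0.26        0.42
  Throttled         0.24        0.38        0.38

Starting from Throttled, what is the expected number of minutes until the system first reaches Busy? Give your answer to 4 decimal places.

Let t(s) be the expected number of minutes to first reach Busy from state s, with t(Busy) = 0. Conditioning on the first minute:
t(Idle) = 1 + 0.26·t(Idle) + 0.42·t(Throttled)
t(Throttled) = 1 + 0.38·t(Idle) + 0.38·t(Throttled)
Solving: t(Idle) = 3.4759, t(Throttled) = 3.7433.
Expected minutes from Throttled to Busy: 3.7433.

3.7433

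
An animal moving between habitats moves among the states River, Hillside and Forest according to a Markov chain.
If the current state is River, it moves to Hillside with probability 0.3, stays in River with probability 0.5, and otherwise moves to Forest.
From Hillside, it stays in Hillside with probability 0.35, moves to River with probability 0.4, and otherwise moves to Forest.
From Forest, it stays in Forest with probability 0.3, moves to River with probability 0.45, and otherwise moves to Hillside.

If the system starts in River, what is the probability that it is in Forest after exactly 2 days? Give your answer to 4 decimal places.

0.2350

Sum over the intermediate state after 1 day:
P = P(River→River)·P(River→Forest) + P(River→Hillside)·P(Hillside→Forest) + P(River→Forest)·P(Forest→Forest)
  = 0.5×0.2 + 0.3×0.25 + 0.2×0.3
  = 0.1000 + 0.0750 + 0.0600 = 0.2350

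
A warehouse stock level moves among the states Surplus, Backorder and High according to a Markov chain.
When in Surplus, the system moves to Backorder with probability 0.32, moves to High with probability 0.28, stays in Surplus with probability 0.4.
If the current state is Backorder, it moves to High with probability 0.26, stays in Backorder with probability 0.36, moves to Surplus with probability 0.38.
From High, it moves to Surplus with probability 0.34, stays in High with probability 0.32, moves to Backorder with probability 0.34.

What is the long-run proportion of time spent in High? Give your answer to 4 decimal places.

0.2846

Let the stationary distribution be π with π = πP and π_1 + π_2 + π_3 = 1.
π_1 = 0.4·π_1 + 0.38·π_2 + 0.34·π_3
π_2 = 0.32·π_1 + 0.36·π_2 + 0.34·π_3
Solving with the normalization constraint gives π = (0.3761, 0.3393, 0.2846).
So the stationary probability of High is 0.2846.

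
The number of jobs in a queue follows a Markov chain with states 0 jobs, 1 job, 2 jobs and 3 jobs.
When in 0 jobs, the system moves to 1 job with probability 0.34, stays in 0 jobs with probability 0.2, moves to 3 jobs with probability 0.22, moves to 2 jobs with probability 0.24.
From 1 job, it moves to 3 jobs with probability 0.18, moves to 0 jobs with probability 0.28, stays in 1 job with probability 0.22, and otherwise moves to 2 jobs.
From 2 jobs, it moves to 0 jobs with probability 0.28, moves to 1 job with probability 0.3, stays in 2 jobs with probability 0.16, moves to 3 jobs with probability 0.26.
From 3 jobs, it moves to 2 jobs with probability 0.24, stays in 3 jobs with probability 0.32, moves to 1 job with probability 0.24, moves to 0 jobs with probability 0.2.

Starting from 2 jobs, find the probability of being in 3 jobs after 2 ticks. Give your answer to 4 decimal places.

Propagate the distribution vector 2 ticks from 2 jobs.
After 0 ticks: (0.0000, 0.0000, 1.0000, 0.0000)
After 1 tick: (0.2800, 0.3000, 0.1600, 0.2600)
After 2 ticks: (0.2368, 0.2716, 0.2512, 0.2404)
P(in 3 jobs after 2 ticks) = 0.2404

0.2404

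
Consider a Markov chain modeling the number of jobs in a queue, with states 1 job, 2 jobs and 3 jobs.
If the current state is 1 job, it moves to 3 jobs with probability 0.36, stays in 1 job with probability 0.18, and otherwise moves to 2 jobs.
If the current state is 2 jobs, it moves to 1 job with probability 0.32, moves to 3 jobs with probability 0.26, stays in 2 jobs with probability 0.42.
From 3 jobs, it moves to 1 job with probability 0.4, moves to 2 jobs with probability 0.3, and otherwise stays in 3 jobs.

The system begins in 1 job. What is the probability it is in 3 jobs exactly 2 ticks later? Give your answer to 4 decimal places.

0.2924

Sum over the intermediate state after 1 tick:
P = P(1 job→1 job)·P(1 job→3 jobs) + P(1 job→2 jobs)·P(2 jobs→3 jobs) + P(1 job→3 jobs)·P(3 jobs→3 jobs)
  = 0.18×0.36 + 0.46×0.26 + 0.36×0.3
  = 0.0648 + 0.1196 + 0.1080 = 0.2924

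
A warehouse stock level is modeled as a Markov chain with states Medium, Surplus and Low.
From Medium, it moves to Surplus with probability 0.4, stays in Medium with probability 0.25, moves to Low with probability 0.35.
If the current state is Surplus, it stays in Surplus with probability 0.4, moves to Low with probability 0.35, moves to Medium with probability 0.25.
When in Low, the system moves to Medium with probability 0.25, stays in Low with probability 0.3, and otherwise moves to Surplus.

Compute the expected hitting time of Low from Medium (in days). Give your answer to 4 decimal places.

2.8571

Let t(s) be the expected number of days to first reach Low from state s, with t(Low) = 0. Conditioning on the first day:
t(Medium) = 1 + 0.25·t(Medium) + 0.4·t(Surplus)
t(Surplus) = 1 + 0.25·t(Medium) + 0.4·t(Surplus)
Solving: t(Medium) = 2.8571, t(Surplus) = 2.8571.
Expected days from Medium to Low: 2.8571.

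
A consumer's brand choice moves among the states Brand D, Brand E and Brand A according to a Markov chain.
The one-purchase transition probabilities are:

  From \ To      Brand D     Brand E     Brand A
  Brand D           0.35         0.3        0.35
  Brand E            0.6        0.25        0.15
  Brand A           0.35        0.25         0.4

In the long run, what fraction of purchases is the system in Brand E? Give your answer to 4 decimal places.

0.2709

Let the stationary distribution be π with π = πP and π_1 + π_2 + π_3 = 1.
π_1 = 0.35·π_1 + 0.6·π_2 + 0.35·π_3
π_2 = 0.3·π_1 + 0.25·π_2 + 0.25·π_3
Solving with the normalization constraint gives π = (0.4177, 0.2709, 0.3114).
So the stationary probability of Brand E is 0.2709.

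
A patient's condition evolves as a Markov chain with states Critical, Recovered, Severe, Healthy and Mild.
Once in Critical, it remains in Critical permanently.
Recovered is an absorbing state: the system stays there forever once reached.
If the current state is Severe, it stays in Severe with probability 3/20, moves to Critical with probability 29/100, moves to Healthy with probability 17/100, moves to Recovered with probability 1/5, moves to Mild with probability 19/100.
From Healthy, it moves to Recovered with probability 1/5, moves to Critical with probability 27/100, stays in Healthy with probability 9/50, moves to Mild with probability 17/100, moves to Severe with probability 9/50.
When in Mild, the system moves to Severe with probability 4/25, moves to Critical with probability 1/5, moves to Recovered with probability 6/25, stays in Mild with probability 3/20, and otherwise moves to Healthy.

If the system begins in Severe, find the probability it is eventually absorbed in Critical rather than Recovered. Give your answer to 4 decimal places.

Let h(s) be the probability of absorption at Critical starting from transient state s. Then h(Critical) = 1 and h(Recovered) = 0. By first-step analysis:
h(Severe) = 0.29·1 + 0.2·0 + 0.15·h(Severe) + 0.17·h(Healthy) + 0.19·h(Mild)
h(Healthy) = 0.27·1 + 0.2·0 + 0.18·h(Severe) + 0.18·h(Healthy) + 0.17·h(Mild)
h(Mild) = 0.2·1 + 0.24·0 + 0.16·h(Severe) + 0.25·h(Healthy) + 0.15·h(Mild)
Solving: h(Severe) = 0.5660, h(Healthy) = 0.5584, h(Mild) = 0.5061.
Starting from Severe, the probability is 0.5660.

0.5660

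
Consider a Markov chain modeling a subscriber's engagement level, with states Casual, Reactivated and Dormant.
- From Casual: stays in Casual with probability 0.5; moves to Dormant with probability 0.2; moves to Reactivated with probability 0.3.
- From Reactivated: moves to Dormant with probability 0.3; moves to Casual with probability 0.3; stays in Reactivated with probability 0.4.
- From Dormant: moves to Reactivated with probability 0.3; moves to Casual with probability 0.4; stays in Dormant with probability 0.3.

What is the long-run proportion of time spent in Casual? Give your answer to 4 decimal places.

Let the stationary distribution be π with π = πP and π_1 + π_2 + π_3 = 1.
π_1 = 0.5·π_1 + 0.3·π_2 + 0.4·π_3
π_2 = 0.3·π_1 + 0.4·π_2 + 0.3·π_3
Solving with the normalization constraint gives π = (0.4074, 0.3333, 0.2593).
So the stationary probability of Casual is 0.4074.

0.4074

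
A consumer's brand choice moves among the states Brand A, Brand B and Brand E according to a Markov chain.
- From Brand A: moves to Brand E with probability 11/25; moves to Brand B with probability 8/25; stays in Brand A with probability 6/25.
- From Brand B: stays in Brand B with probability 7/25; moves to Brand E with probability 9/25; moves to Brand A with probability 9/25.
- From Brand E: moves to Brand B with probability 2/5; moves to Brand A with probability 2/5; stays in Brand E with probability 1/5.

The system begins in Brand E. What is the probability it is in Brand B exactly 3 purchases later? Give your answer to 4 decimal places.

0.3360

Propagate the distribution vector 3 purchases from Brand E.
After 0 purchases: (0.0000, 0.0000, 1.0000)
After 1 purchase: (0.4000, 0.4000, 0.2000)
After 2 purchases: (0.3200, 0.3200, 0.3600)
After 3 purchases: (0.3360, 0.3360, 0.3280)
P(in Brand B after 3 purchases) = 0.3360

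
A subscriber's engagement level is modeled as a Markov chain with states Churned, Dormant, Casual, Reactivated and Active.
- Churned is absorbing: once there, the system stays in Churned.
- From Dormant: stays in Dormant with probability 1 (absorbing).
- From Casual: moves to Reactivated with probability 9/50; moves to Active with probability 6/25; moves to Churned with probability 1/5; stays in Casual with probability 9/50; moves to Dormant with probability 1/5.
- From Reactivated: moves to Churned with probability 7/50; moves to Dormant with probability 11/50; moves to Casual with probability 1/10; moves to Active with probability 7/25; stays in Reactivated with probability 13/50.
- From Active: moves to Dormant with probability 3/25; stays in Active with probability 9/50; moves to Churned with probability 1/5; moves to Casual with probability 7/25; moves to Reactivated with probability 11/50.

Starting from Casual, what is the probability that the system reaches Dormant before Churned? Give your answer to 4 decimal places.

Let h(s) be the probability of absorption at Dormant starting from transient state s. Then h(Dormant) = 1 and h(Churned) = 0. By first-step analysis:
h(Casual) = 0.2·0 + 0.2·1 + 0.18·h(Casual) + 0.18·h(Reactivated) + 0.24·h(Active)
h(Reactivated) = 0.14·0 + 0.22·1 + 0.1·h(Casual) + 0.26·h(Reactivated) + 0.28·h(Active)
h(Active) = 0.2·0 + 0.12·1 + 0.28·h(Casual) + 0.22·h(Reactivated) + 0.18·h(Active)
Solving: h(Casual) = 0.4970, h(Reactivated) = 0.5387, h(Active) = 0.4606.
Starting from Casual, the probability is 0.4970.

0.4970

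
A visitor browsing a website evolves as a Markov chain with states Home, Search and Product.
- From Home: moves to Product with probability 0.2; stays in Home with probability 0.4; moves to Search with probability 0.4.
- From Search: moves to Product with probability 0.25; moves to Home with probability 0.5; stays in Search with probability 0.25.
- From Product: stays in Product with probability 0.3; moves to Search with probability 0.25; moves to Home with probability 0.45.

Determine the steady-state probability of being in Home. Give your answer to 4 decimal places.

Let the stationary distribution be π with π = πP and π_1 + π_2 + π_3 = 1.
π_1 = 0.4·π_1 + 0.5·π_2 + 0.45·π_3
π_2 = 0.4·π_1 + 0.25·π_2 + 0.25·π_3
Solving with the normalization constraint gives π = (0.4436, 0.3165, 0.2398).
So the stationary probability of Home is 0.4436.

0.4436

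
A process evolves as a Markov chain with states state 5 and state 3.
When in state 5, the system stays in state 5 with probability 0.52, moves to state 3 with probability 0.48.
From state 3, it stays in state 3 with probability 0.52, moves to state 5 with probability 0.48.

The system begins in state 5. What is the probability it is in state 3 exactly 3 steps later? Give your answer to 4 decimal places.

Propagate the distribution vector 3 steps from state 5.
After 0 steps: (1.0000, 0.0000)
After 1 step: (0.5200, 0.4800)
After 2 steps: (0.5008, 0.4992)
After 3 steps: (0.5000, 0.5000)
P(in state 3 after 3 steps) = 0.5000

0.5000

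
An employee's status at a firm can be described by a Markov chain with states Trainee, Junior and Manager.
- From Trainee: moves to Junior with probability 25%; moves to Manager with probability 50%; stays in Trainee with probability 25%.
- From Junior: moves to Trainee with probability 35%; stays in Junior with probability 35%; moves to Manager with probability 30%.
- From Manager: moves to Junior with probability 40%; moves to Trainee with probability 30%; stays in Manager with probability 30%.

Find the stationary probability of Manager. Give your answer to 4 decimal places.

0.3604

Let the stationary distribution be π with π = πP and π_1 + π_2 + π_3 = 1.
π_1 = 0.25·π_1 + 0.35·π_2 + 0.3·π_3
π_2 = 0.25·π_1 + 0.35·π_2 + 0.4·π_3
Solving with the normalization constraint gives π = (0.3018, 0.3378, 0.3604).
So the stationary probability of Manager is 0.3604.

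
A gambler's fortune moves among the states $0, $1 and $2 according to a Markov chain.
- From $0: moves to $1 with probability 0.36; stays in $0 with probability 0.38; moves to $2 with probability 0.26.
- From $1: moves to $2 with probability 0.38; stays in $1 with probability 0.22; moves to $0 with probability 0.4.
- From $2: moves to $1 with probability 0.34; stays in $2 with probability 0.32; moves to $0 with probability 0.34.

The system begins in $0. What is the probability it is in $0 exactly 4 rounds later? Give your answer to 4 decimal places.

0.3736

Propagate the distribution vector 4 rounds from $0.
After 0 rounds: (1.0000, 0.0000, 0.0000)
After 1 round: (0.3800, 0.3600, 0.2600)
After 2 rounds: (0.3768, 0.3044, 0.3188)
After 3 rounds: (0.3733, 0.3110, 0.3157)
After 4 rounds: (0.3736, 0.3101, 0.3163)
P(in $0 after 4 rounds) = 0.3736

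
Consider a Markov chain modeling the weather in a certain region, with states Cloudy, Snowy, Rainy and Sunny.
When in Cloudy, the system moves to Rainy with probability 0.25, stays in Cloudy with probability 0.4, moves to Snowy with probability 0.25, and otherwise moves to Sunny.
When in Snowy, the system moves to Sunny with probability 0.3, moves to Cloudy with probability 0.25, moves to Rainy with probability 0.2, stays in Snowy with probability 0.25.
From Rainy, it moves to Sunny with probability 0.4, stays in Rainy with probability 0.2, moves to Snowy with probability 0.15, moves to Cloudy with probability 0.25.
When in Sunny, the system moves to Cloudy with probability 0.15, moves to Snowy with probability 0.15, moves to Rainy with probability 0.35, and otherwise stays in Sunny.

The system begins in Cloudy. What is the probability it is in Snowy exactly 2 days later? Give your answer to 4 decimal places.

Propagate the distribution vector 2 days from Cloudy.
After 0 days: (1.0000, 0.0000, 0.0000, 0.0000)
After 1 day: (0.4000, 0.2500, 0.2500, 0.1000)
After 2 days: (0.3000, 0.2150, 0.2350, 0.2500)
P(in Snowy after 2 days) = 0.2150

0.2150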